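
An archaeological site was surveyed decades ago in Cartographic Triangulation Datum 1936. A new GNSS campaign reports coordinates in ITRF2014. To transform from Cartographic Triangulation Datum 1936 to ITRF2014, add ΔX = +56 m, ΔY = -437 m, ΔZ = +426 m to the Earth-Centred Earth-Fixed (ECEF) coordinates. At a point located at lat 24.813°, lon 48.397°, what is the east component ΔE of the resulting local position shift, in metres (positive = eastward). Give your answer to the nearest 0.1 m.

At φ = 24.813°, λ = 48.397°: sin φ = 0.419658, cos φ = 0.907682, sin λ = 0.747763, cos λ = 0.663965.
ΔE = −sin λ·ΔX + cos λ·ΔY = −(0.747763)·(56) + (0.663965)·(-437) = -332.03 m.

ΔE = -332.0 m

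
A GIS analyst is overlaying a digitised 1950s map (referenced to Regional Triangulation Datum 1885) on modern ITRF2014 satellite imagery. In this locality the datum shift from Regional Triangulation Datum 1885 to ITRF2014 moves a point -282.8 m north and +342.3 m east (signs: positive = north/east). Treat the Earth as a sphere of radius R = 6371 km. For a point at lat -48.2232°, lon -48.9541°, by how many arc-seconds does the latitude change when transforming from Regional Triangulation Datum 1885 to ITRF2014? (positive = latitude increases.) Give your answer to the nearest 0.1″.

Δφ = -9.2″

On a sphere of radius R, 1 rad of latitude = R, so Δφ = ΔN / R = -282.8 / 6371000 = -4.4389e-05 rad = -9.156″.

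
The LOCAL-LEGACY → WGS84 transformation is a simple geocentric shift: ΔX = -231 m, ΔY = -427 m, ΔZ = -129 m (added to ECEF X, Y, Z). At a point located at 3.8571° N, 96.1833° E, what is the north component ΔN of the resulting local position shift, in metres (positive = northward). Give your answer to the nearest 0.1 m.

The local north axis is (−sin φ cos λ, −sin φ sin λ, cos φ), giving ΔN = -1.674 + 28.556 − 128.708 = -101.83 m.

ΔN = -101.8 m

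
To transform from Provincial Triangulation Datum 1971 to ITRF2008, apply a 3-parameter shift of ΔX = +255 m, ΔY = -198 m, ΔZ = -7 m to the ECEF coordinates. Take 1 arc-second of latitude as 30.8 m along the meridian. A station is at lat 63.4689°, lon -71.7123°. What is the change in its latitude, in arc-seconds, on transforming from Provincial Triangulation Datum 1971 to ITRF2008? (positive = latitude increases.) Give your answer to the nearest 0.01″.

Δφ = -7.89″

sin φ = 0.894692, cos φ = 0.446684, sin λ = -0.949493, cos λ = 0.313789.
North component: ΔN = −sin φ cos λ·ΔX − sin φ sin λ·ΔY + cos φ·ΔZ = −(0.894692)(0.313789)(255) − (0.894692)(-0.949493)(-198) + (0.446684)(-7) = -242.92 m.
1° of latitude spans 3600 × 30.80 = 110880 m, so Δφ = -242.92 / 110880 × 3600 = -7.887″.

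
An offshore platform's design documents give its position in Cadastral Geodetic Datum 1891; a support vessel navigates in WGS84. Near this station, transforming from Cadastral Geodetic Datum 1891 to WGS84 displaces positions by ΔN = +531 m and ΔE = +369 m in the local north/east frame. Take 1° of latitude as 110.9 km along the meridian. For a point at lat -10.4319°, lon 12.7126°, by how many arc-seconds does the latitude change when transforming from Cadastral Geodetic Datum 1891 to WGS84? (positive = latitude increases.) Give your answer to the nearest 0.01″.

Δφ = 17.24″

1° of latitude = 110.9 km, so Δφ = 531.0 / 110900 = 0.0047881° = 17.237″.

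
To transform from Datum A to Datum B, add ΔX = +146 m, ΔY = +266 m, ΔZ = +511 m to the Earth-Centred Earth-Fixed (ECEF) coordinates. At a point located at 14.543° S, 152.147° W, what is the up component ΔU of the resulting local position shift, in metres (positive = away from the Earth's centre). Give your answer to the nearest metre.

The local up (radial) axis is (cos φ cos λ, cos φ sin λ, sin φ), giving ΔU = -124.950 − 120.295 − 128.315 = -373.56 m.

ΔU = -374 m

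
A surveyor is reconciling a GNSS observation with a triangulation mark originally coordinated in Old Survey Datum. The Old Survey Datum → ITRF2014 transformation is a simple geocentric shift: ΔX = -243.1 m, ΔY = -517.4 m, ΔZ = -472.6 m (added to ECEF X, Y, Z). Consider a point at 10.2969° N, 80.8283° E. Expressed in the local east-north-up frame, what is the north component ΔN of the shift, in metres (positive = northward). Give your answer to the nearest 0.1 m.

At φ = 10.2969°, λ = 80.8283°: sin φ = 0.178749, cos φ = 0.983895, sin λ = 0.987215, cos λ = 0.159394.
ΔN = −sin φ cos λ·ΔX − sin φ sin λ·ΔY + cos φ·ΔZ = −(0.178749)(0.159394)(-243.1) − (0.178749)(0.987215)(-517.4) + (0.983895)(-472.6) = -366.76 m.

ΔN = -366.8 m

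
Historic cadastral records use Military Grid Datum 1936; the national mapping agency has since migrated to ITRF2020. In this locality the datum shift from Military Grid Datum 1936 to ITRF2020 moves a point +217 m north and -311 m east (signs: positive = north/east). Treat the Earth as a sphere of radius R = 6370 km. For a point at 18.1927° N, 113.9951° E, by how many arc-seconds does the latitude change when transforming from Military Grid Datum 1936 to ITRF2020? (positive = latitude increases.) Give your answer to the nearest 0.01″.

Δφ = 7.03″

On a sphere of radius R, 1 rad of latitude = R, so Δφ = ΔN / R = 217.0 / 6370000 = 3.4066e-05 rad = 7.027″.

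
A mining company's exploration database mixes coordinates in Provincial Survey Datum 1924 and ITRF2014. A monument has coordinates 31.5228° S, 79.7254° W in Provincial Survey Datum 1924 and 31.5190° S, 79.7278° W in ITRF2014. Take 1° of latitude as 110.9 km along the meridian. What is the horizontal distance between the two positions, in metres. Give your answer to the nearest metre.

Δφ = -31.5190° − -31.5228° = +0.0038°; Δλ = -79.7278° − -79.7254° = -0.0024°.
ΔN = Δφ × 110900 = 421.4 m; ΔE = Δλ × 110900 × cos(-31.5228°) = -0.0024 × 110900 × 0.852432 = -226.9 m.
Distance = √(ΔE² + ΔN²) = √((-226.9)² + 421.4²) = 478.6 m.

479 m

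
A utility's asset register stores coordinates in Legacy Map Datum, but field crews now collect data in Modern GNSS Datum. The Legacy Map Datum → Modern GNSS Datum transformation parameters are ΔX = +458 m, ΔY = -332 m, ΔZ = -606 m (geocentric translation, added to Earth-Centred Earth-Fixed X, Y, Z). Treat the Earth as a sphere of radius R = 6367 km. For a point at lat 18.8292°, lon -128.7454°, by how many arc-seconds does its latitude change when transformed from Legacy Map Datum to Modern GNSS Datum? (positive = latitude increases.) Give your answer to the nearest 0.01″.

Δφ = -18.29″

sin φ = 0.322748, cos φ = 0.946485, sin λ = -0.779935, cos λ = -0.625861.
North component: ΔN = −sin φ cos λ·ΔX − sin φ sin λ·ΔY + cos φ·ΔZ = −(0.322748)(-0.625861)(458) − (0.322748)(-0.779935)(-332) + (0.946485)(-606) = -564.63 m.
1° of latitude spans πR/180 = 111125 m, so Δφ = -564.63 / 111125 × 3600 = -18.292″.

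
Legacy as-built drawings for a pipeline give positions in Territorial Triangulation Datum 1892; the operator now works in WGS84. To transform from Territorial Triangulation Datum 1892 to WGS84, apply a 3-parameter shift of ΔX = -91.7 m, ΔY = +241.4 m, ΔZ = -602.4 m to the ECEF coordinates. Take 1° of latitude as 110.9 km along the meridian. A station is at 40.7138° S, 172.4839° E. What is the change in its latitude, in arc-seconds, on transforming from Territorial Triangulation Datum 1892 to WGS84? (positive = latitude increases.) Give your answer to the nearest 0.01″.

Δφ = -12.23″

sin φ = -0.652281, cos φ = 0.757977, sin λ = 0.130805, cos λ = -0.991408.
North component: ΔN = −sin φ cos λ·ΔX − sin φ sin λ·ΔY + cos φ·ΔZ = −(-0.652281)(-0.991408)(-91.7) − (-0.652281)(0.130805)(241.4) + (0.757977)(-602.4) = -376.71 m.
1° of latitude spans 110900 m, so Δφ = -376.71 / 110900 × 3600 = -12.229″.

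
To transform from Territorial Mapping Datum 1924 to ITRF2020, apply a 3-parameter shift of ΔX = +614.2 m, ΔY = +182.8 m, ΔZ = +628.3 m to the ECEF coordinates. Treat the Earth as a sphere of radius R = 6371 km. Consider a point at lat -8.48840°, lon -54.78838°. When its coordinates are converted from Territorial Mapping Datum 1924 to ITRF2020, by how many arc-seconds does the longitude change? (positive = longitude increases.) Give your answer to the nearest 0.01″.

Δλ = 19.88″

sin φ = -0.147609, cos φ = 0.989046, sin λ = -0.817028, cos λ = 0.576598.
East component: ΔE = −sin λ·ΔX + cos λ·ΔY = −(-0.817028)(614.2) + (0.576598)(182.8) = 607.22 m.
1° of latitude spans πR/180 = 111195 m; at latitude φ, 1° of longitude spans that × cos φ = 109976.9 m, so Δλ = 607.22 / 109976.9 × 3600 = 19.877″.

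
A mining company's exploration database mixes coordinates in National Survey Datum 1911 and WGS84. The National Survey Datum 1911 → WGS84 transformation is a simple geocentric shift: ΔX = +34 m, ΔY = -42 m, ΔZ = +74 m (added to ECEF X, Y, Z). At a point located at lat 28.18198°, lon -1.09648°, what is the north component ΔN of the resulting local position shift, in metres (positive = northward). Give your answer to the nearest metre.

ΔN = 49 m

At φ = 28.18198°, λ = -1.09648°: sin φ = 0.472274, cos φ = 0.881452, sin λ = -0.019136, cos λ = 0.999817.
ΔN = −sin φ cos λ·ΔX − sin φ sin λ·ΔY + cos φ·ΔZ = −(0.472274)(0.999817)(34) − (0.472274)(-0.019136)(-42) + (0.881452)(74) = 48.79 m.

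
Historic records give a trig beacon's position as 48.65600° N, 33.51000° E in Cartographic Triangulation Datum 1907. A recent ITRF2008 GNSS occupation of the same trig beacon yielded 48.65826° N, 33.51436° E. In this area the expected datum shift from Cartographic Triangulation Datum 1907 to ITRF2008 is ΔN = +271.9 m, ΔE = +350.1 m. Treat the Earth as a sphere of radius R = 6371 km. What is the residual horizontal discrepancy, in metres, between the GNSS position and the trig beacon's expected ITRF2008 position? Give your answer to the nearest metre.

Observed coordinate differences: Δφ = +0.00226°, Δλ = +0.00436°.
Converting to metres (1° lat = 111195 m, cos φ = 0.660578): observed ΔN = 251.3 m, observed ΔE = 320.3 m.
Subtracting the expected shift leaves a residual of 251.3 − (271.9) = -20.6 m north and 320.3 − (350.1) = -29.8 m east.
Residual distance = √((-20.6)² + (-29.8)²) = 36.3 m.

36 m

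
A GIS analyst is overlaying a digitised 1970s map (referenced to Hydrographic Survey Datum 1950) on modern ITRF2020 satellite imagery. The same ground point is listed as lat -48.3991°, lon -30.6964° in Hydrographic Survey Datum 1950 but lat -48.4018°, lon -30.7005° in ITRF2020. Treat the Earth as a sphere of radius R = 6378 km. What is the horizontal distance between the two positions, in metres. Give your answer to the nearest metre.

427 m

Δφ = -48.4018° − -48.3991° = -0.0027°; Δλ = -30.7005° − -30.6964° = -0.0041°.
1° along a meridian = πR/180 = 111317 m.
ΔN = Δφ × 111317 = -300.6 m; ΔE = Δλ × 111317 × cos(-48.3991°) = -0.0041 × 111317 × 0.663938 = -303.0 m.
Distance = √(ΔE² + ΔN²) = √((-303.0)² + (-300.6)²) = 426.8 m.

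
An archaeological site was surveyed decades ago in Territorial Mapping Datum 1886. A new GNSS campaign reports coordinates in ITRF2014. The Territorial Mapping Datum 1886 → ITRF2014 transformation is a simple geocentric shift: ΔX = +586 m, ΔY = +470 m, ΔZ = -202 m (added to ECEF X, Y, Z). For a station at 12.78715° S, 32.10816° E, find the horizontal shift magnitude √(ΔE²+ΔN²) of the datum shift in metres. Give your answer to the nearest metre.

92 m

The local east axis at (φ, λ) is (−sin λ, cos λ, 0), so ΔE = −sin(32.10816°)·586 + cos(32.10816°)·470 = 86.64 m.
The local north axis is (−sin φ cos λ, −sin φ sin λ, cos φ), giving ΔN = 109.861 + 55.291 − 196.990 = -31.84 m.
Horizontal magnitude = √(ΔE² + ΔN²) = √(86.64² + (-31.84)²) = 92.31 m.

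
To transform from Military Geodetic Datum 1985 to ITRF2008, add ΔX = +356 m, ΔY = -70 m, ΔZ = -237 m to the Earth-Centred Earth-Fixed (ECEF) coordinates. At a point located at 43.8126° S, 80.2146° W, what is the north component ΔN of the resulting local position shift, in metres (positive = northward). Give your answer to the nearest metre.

The local north axis is (−sin φ cos λ, −sin φ sin λ, cos φ), giving ΔN = 41.888 + 47.756 − 171.021 = -81.38 m.

ΔN = -81 m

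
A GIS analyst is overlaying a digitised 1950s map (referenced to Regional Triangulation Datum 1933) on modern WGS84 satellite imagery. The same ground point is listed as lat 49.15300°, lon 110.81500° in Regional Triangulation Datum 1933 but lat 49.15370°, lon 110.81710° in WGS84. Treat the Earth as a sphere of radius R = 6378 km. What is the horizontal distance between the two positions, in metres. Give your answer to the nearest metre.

172 m

Δφ = 49.15370° − 49.15300° = +0.00070°; Δλ = 110.81710° − 110.81500° = +0.00210°.
1° along a meridian = πR/180 = 111317 m.
ΔN = Δφ × 111317 = 77.9 m; ΔE = Δλ × 111317 × cos(49.15300°) = +0.00210 × 111317 × 0.654041 = 152.9 m.
Distance = √(ΔE² + ΔN²) = √(152.9² + 77.9²) = 171.6 m.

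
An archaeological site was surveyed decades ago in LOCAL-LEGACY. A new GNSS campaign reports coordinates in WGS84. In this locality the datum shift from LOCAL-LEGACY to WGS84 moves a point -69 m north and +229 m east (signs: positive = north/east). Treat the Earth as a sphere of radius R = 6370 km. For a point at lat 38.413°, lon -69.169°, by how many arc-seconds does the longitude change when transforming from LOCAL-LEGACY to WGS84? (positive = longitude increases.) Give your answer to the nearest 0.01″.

At latitude 38.413°, cos φ = 0.783553.
One radian of longitude at latitude φ spans R cos φ, so Δλ = ΔE / (R cos φ) = 229.0 / (6370000 × 0.783553) = 4.5880e-05 rad = 9.464″.

Δλ = 9.46″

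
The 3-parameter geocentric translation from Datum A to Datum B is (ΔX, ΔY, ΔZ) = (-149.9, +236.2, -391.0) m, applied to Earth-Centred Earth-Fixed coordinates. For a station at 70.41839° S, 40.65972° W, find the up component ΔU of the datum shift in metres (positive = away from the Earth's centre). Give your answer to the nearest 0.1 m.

At φ = -70.41839°, λ = -40.65972°: sin φ = -0.942165, cos φ = 0.335149, sin λ = -0.651565, cos λ = 0.758593.
ΔU = cos φ cos λ·ΔX + cos φ sin λ·ΔY + sin φ·ΔZ = (0.335149)(0.758593)(-149.9) + (0.335149)(-0.651565)(236.2) + (-0.942165)(-391.0) = 278.70 m.

ΔU = 278.7 m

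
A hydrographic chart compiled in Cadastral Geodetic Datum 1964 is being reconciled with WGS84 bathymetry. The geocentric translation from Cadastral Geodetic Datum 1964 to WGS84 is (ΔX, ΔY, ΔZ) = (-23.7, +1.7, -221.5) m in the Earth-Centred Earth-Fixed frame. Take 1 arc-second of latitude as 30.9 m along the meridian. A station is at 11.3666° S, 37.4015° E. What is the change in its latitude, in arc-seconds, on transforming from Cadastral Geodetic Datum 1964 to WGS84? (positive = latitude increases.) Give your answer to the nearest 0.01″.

sin φ = -0.197086, cos φ = 0.980386, sin λ = 0.607397, cos λ = 0.794399.
North component: ΔN = −sin φ cos λ·ΔX − sin φ sin λ·ΔY + cos φ·ΔZ = −(-0.197086)(0.794399)(-23.7) − (-0.197086)(0.607397)(1.7) + (0.980386)(-221.5) = -220.66 m.
1° of latitude spans 3600 × 30.90 = 111240 m, so Δφ = -220.66 / 111240 × 3600 = -7.141″.

Δφ = -7.14″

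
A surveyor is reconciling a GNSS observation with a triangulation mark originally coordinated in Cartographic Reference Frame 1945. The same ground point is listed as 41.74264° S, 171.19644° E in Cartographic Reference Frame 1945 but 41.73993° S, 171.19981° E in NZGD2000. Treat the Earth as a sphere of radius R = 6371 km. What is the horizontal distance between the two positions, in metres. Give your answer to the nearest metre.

Δφ = -41.73993° − -41.74264° = +0.00271°; Δλ = 171.19981° − 171.19644° = +0.00337°.
1° along a meridian = πR/180 = 111195 m.
ΔN = Δφ × 111195 = 301.3 m; ΔE = Δλ × 111195 × cos(-41.74264°) = +0.00337 × 111195 × 0.746143 = 279.6 m.
Distance = √(ΔE² + ΔN²) = √(279.6² + 301.3²) = 411.1 m.

411 m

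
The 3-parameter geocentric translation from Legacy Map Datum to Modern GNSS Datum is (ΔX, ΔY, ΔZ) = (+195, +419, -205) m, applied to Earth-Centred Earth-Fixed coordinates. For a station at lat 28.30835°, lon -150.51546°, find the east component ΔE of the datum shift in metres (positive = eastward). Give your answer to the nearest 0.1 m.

The local east axis at (φ, λ) is (−sin λ, cos λ, 0), so ΔE = −sin(-150.51546°)·195 + cos(-150.51546°)·419 = -268.76 m.

ΔE = -268.8 m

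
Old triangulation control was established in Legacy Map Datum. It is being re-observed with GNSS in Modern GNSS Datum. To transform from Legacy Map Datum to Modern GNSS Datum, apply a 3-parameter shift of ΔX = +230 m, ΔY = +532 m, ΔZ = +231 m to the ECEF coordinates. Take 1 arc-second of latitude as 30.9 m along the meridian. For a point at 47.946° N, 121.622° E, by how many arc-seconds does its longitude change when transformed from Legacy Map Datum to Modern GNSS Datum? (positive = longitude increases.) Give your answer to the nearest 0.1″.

Δλ = -22.9″

sin φ = 0.742514, cos φ = 0.669831, sin λ = 0.851526, cos λ = -0.524313.
East component: ΔE = −sin λ·ΔX + cos λ·ΔY = −(0.851526)(230) + (-0.524313)(532) = -474.79 m.
1° of latitude spans 3600 × 30.90 = 111240 m; at latitude φ, 1° of longitude spans that × cos φ = 74512.0 m, so Δλ = -474.79 / 74512.0 × 3600 = -22.939″.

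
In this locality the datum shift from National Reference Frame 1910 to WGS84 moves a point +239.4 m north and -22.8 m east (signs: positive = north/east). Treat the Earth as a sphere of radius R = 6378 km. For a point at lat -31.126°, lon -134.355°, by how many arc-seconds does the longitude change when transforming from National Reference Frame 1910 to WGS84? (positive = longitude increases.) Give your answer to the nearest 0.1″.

At latitude -31.126°, cos φ = 0.856033.
One radian of longitude at latitude φ spans R cos φ, so Δλ = ΔE / (R cos φ) = -22.8 / (6378000 × 0.856033) = -4.1760e-06 rad = -0.861″.

Δλ = -0.9″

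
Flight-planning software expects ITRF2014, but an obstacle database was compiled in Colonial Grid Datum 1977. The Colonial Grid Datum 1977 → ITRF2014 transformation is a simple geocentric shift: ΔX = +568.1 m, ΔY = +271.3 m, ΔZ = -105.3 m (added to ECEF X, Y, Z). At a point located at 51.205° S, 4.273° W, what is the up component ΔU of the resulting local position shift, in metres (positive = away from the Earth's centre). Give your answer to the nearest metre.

ΔU = 424 m

The local up (radial) axis is (cos φ cos λ, cos φ sin λ, sin φ), giving ΔU = 354.946 − 12.665 + 82.070 = 424.35 m.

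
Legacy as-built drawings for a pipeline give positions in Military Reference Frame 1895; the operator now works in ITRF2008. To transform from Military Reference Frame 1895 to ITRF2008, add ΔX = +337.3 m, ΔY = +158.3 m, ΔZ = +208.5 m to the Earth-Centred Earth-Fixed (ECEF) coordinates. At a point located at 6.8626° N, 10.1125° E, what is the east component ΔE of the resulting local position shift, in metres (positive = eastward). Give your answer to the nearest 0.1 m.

At φ = 6.8626°, λ = 10.1125°: sin φ = 0.119489, cos φ = 0.992836, sin λ = 0.175582, cos λ = 0.984465.
ΔE = −sin λ·ΔX + cos λ·ΔY = −(0.175582)·(337.3) + (0.984465)·(158.3) = 96.62 m.

ΔE = 96.6 m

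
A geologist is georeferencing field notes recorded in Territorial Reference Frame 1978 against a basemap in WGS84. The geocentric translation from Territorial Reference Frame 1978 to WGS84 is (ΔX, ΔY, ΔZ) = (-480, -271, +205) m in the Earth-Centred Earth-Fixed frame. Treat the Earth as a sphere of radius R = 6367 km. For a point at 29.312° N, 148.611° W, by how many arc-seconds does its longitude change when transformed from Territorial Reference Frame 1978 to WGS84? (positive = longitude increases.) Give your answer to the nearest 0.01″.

Δλ = -0.69″

sin φ = 0.489565, cos φ = 0.871967, sin λ = -0.520846, cos λ = -0.853651.
East component: ΔE = −sin λ·ΔX + cos λ·ΔY = −(-0.520846)(-480) + (-0.853651)(-271) = -18.67 m.
1° of latitude spans πR/180 = 111125 m; at latitude φ, 1° of longitude spans that × cos φ = 96897.4 m, so Δλ = -18.67 / 96897.4 × 3600 = -0.694″.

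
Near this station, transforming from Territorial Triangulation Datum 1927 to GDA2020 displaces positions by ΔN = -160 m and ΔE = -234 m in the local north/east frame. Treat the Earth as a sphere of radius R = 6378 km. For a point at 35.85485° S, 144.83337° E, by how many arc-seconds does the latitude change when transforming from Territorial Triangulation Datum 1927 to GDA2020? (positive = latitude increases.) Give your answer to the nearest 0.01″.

On a sphere of radius R, 1 rad of latitude = R, so Δφ = ΔN / R = -160.0 / 6378000 = -2.5086e-05 rad = -5.174″.

Δφ = -5.17″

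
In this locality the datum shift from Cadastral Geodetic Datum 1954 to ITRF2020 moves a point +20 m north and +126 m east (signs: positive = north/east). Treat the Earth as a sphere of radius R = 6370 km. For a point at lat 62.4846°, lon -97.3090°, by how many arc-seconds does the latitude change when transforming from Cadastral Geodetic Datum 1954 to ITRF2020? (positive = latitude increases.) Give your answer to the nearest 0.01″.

On a sphere of radius R, 1 rad of latitude = R, so Δφ = ΔN / R = 20.0 / 6370000 = 3.1397e-06 rad = 0.648″.

Δφ = 0.65″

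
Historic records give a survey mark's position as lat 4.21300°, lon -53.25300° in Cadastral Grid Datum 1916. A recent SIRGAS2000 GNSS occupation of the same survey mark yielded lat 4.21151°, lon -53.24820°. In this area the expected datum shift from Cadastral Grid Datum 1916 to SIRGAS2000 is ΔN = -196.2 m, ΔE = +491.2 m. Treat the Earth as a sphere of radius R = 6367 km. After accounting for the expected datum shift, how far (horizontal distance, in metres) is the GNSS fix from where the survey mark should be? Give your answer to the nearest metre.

51 m

Observed coordinate differences: Δφ = -0.00149°, Δλ = +0.00480°.
Converting to metres (1° lat = 111125 m, cos φ = 0.997298): observed ΔN = -165.6 m, observed ΔE = 532.0 m.
Subtracting the expected shift leaves a residual of -165.6 − (-196.2) = 30.6 m north and 532.0 − (491.2) = 40.8 m east.
Residual distance = √(30.6² + 40.8²) = 51.0 m.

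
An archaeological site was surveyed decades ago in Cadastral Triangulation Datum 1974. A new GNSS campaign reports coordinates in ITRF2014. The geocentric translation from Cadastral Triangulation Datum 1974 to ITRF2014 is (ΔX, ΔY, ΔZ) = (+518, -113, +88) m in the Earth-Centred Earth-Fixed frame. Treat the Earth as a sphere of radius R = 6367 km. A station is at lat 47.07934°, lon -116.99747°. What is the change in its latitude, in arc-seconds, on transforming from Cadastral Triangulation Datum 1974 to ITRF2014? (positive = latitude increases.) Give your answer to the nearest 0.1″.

Δφ = 5.1″

sin φ = 0.732297, cos φ = 0.680985, sin λ = -0.891027, cos λ = -0.453951.
North component: ΔN = −sin φ cos λ·ΔX − sin φ sin λ·ΔY + cos φ·ΔZ = −(0.732297)(-0.453951)(518) − (0.732297)(-0.891027)(-113) + (0.680985)(88) = 158.39 m.
1° of latitude spans πR/180 = 111125 m, so Δφ = 158.39 / 111125 × 3600 = 5.131″.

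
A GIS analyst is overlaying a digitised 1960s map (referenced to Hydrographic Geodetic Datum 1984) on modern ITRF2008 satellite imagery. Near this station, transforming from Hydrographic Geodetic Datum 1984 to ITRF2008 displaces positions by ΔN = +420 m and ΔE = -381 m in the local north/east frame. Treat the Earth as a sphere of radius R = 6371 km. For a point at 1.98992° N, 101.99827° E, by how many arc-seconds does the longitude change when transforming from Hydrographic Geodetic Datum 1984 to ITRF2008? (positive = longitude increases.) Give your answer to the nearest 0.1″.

At latitude 1.98992°, cos φ = 0.999397.
One radian of longitude at latitude φ spans R cos φ, so Δλ = ΔE / (R cos φ) = -381.0 / (6371000 × 0.999397) = -5.9838e-05 rad = -12.343″.

Δλ = -12.3″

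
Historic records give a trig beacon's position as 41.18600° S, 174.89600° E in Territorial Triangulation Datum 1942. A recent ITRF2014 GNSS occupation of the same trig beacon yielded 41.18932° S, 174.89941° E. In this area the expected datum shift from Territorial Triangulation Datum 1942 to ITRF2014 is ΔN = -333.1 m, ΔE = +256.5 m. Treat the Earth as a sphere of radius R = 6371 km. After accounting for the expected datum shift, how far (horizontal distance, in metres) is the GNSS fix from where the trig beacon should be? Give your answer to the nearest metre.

46 m

Observed coordinate differences: Δφ = -0.00332°, Δλ = +0.00341°.
Converting to metres (1° lat = 111195 m, cos φ = 0.752576): observed ΔN = -369.2 m, observed ΔE = 285.4 m.
Subtracting the expected shift leaves a residual of -369.2 − (-333.1) = -36.1 m north and 285.4 − (256.5) = 28.9 m east.
Residual distance = √((-36.1)² + 28.9²) = 46.2 m.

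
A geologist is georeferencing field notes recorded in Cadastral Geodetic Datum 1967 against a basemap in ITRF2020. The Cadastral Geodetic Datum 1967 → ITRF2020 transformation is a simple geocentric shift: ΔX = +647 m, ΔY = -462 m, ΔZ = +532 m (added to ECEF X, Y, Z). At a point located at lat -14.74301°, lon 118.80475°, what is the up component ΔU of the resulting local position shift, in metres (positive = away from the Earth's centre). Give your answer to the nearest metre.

At φ = -14.74301°, λ = 118.80475°: sin φ = -0.254484, cos φ = 0.967077, sin λ = 0.876267, cos λ = -0.481826.
ΔU = cos φ cos λ·ΔX + cos φ sin λ·ΔY + sin φ·ΔZ = (0.967077)(-0.481826)(647) + (0.967077)(0.876267)(-462) + (-0.254484)(532) = -828.37 m.

ΔU = -828 m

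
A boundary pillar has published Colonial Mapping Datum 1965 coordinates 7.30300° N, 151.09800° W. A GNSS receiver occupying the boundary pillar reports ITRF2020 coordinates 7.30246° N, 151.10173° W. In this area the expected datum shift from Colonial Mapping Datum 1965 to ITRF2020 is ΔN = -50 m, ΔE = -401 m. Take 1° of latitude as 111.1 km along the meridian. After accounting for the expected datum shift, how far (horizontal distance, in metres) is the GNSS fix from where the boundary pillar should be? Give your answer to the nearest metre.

14 m

Observed coordinate differences: Δφ = -0.00054°, Δλ = -0.00373°.
Converting to metres (1° lat = 111100 m, cos φ = 0.991888): observed ΔN = -60.0 m, observed ΔE = -411.0 m.
Subtracting the expected shift leaves a residual of -60.0 − (-50) = -10.0 m north and -411.0 − (-401) = -10.0 m east.
Residual distance = √((-10.0)² + (-10.0)²) = 14.2 m.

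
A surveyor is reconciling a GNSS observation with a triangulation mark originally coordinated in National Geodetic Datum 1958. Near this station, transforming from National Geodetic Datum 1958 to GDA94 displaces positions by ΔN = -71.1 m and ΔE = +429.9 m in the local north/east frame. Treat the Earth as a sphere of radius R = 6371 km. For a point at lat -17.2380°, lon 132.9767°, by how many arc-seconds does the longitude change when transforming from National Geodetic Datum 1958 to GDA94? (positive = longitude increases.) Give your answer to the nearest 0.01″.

Δλ = 14.57″

At latitude -17.2380°, cos φ = 0.955082.
One radian of longitude at latitude φ spans R cos φ, so Δλ = ΔE / (R cos φ) = 429.9 / (6371000 × 0.955082) = 7.0651e-05 rad = 14.573″.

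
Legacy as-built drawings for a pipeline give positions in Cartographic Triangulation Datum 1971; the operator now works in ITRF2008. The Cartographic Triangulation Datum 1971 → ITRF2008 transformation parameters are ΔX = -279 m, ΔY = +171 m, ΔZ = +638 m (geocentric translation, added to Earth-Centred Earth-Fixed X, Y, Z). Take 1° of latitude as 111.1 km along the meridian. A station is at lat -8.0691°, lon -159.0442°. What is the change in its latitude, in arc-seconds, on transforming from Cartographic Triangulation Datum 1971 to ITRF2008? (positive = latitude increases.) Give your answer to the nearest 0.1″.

sin φ = -0.140367, cos φ = 0.990100, sin λ = -0.357648, cos λ = -0.933857.
North component: ΔN = −sin φ cos λ·ΔX − sin φ sin λ·ΔY + cos φ·ΔZ = −(-0.140367)(-0.933857)(-279) − (-0.140367)(-0.357648)(171) + (0.990100)(638) = 659.67 m.
1° of latitude spans 111100 m, so Δφ = 659.67 / 111100 × 3600 = 21.375″.

Δφ = 21.4″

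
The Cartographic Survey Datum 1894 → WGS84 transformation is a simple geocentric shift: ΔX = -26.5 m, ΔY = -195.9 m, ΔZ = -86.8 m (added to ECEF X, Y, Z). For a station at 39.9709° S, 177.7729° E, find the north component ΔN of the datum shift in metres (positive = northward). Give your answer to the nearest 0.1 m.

ΔN = -54.4 m

The local north axis is (−sin φ cos λ, −sin φ sin λ, cos φ), giving ΔN = 17.011 − 4.890 − 66.521 = -54.40 m.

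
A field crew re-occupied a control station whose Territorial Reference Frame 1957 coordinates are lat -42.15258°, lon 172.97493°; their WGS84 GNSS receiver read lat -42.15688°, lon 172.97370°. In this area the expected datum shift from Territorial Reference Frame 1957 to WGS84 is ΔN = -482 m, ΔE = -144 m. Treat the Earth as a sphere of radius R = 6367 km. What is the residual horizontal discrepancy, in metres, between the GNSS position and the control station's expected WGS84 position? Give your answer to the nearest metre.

43 m

Observed coordinate differences: Δφ = -0.00430°, Δλ = -0.00123°.
Converting to metres (1° lat = 111125 m, cos φ = 0.741360): observed ΔN = -477.8 m, observed ΔE = -101.3 m.
Subtracting the expected shift leaves a residual of -477.8 − (-482) = 4.2 m north and -101.3 − (-144) = 42.7 m east.
Residual distance = √(4.2² + 42.7²) = 42.9 m.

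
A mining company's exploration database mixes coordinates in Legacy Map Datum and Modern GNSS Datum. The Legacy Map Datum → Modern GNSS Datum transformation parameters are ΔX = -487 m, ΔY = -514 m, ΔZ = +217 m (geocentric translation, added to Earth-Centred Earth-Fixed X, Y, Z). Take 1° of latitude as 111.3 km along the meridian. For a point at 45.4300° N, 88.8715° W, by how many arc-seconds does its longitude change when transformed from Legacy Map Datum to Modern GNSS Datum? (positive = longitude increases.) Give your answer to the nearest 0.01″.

Δλ = -22.91″

sin φ = 0.712394, cos φ = 0.701780, sin λ = -0.999806, cos λ = 0.019695.
East component: ΔE = −sin λ·ΔX + cos λ·ΔY = −(-0.999806)(-487) + (0.019695)(-514) = -497.03 m.
1° of latitude spans 111300 m; at latitude φ, 1° of longitude spans that × cos φ = 78108.1 m, so Δλ = -497.03 / 78108.1 × 3600 = -22.908″.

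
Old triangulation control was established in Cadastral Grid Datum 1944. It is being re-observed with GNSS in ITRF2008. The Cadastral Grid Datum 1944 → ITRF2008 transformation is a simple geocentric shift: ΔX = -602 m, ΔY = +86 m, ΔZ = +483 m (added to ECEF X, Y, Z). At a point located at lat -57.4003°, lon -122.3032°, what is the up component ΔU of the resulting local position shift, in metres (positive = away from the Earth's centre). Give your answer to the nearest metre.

At φ = -57.4003°, λ = -122.3032°: sin φ = -0.842455, cos φ = 0.538766, sin λ = -0.845232, cos λ = -0.534400.
ΔU = cos φ cos λ·ΔX + cos φ sin λ·ΔY + sin φ·ΔZ = (0.538766)(-0.534400)(-602) + (0.538766)(-0.845232)(86) + (-0.842455)(483) = -272.74 m.

ΔU = -273 m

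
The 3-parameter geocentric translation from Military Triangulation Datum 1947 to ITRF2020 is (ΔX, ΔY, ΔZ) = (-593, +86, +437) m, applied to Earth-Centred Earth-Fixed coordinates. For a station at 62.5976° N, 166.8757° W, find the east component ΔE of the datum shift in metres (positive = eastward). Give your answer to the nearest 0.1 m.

ΔE = -218.4 m

At φ = 62.5976°, λ = -166.8757°: sin φ = 0.887796, cos φ = 0.460237, sin λ = -0.227064, cos λ = -0.973880.
ΔE = −sin λ·ΔX + cos λ·ΔY = −(-0.227064)·(-593) + (-0.973880)·(86) = -218.40 m.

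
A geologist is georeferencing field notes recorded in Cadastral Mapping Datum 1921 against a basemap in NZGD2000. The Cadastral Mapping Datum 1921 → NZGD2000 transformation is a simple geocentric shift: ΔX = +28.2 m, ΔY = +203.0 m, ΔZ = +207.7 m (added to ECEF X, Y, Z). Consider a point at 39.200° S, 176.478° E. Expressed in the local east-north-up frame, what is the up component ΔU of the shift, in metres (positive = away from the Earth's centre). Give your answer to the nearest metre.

The local up (radial) axis is (cos φ cos λ, cos φ sin λ, sin φ), giving ΔU = -21.812 + 9.664 − 131.272 = -143.42 m.

ΔU = -143 m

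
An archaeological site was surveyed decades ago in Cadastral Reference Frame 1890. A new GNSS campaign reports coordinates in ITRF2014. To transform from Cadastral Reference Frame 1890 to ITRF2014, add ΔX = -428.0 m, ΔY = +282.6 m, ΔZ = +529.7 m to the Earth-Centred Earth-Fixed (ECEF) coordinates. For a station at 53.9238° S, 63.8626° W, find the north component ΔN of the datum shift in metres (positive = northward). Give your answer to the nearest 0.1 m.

At φ = -53.9238°, λ = -63.8626°: sin φ = -0.808235, cos φ = 0.588861, sin λ = -0.897740, cos λ = 0.440525.
ΔN = −sin φ cos λ·ΔX − sin φ sin λ·ΔY + cos φ·ΔZ = −(-0.808235)(0.440525)(-428.0) − (-0.808235)(-0.897740)(282.6) + (0.588861)(529.7) = -45.52 m.

ΔN = -45.5 m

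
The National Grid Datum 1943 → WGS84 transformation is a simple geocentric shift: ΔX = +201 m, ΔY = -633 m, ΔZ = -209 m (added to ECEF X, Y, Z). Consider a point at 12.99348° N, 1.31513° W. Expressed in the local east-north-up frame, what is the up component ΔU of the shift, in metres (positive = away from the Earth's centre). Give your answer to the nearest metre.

The local up (radial) axis is (cos φ cos λ, cos φ sin λ, sin φ), giving ΔU = 195.802 + 14.156 − 46.992 = 162.97 m.

ΔU = 163 m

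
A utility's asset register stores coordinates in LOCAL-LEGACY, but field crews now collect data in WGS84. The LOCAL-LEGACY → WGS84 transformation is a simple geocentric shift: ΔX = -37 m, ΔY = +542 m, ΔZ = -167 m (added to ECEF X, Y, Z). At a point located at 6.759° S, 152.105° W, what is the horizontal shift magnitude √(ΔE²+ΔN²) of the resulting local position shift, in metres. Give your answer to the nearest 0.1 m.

At φ = -6.759°, λ = -152.105°: sin φ = -0.117693, cos φ = 0.993050, sin λ = -0.467853, cos λ = -0.883806.
ΔE = −sin λ·ΔX + cos λ·ΔY = −(-0.467853)·(-37) + (-0.883806)·(542) = -496.33 m.
ΔN = −sin φ cos λ·ΔX − sin φ sin λ·ΔY + cos φ·ΔZ = −(-0.117693)(-0.883806)(-37) − (-0.117693)(-0.467853)(542) + (0.993050)(-167) = -191.83 m.
Horizontal magnitude = √(ΔE² + ΔN²) = √((-496.33)² + (-191.83)²) = 532.12 m.

532.1 m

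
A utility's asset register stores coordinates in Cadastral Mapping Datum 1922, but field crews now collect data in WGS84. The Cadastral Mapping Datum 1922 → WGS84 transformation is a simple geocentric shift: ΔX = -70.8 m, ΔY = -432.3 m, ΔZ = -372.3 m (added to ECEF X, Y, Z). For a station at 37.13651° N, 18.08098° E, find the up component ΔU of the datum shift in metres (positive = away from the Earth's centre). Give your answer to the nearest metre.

ΔU = -385 m

The local up (radial) axis is (cos φ cos λ, cos φ sin λ, sin φ), giving ΔU = -53.655 − 106.959 − 224.764 = -385.38 m.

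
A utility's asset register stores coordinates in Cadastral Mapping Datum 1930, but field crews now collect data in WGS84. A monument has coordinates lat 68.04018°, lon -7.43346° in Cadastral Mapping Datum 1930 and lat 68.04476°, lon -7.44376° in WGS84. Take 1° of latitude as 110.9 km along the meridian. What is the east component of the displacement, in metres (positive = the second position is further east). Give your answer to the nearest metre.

Δφ = 68.04476° − 68.04018° = +0.00458°; Δλ = -7.44376° − -7.43346° = -0.01030°.
ΔN = Δφ × 110900 = 507.9 m; ΔE = Δλ × 110900 × cos(68.04018°) = -0.01030 × 110900 × 0.373956 = -427.2 m.

ΔE = -427 m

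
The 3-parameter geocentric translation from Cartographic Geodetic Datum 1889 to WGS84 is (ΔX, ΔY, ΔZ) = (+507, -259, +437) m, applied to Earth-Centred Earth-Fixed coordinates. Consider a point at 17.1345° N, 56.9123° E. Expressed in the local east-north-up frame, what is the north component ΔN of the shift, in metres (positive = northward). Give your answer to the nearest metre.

At φ = 17.1345°, λ = 56.9123°: sin φ = 0.294616, cos φ = 0.955616, sin λ = 0.837836, cos λ = 0.545922.
ΔN = −sin φ cos λ·ΔX − sin φ sin λ·ΔY + cos φ·ΔZ = −(0.294616)(0.545922)(507) − (0.294616)(0.837836)(-259) + (0.955616)(437) = 399.99 m.

ΔN = 400 m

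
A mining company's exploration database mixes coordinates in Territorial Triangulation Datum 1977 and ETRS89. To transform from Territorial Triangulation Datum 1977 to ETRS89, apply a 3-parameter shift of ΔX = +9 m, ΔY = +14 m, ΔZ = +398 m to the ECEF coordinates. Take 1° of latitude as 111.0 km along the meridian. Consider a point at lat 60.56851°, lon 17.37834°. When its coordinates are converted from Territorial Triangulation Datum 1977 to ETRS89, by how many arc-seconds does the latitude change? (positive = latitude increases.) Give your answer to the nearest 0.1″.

sin φ = 0.870944, cos φ = 0.491383, sin λ = 0.298680, cos λ = 0.954353.
North component: ΔN = −sin φ cos λ·ΔX − sin φ sin λ·ΔY + cos φ·ΔZ = −(0.870944)(0.954353)(9) − (0.870944)(0.298680)(14) + (0.491383)(398) = 184.45 m.
1° of latitude spans 111000 m, so Δφ = 184.45 / 111000 × 3600 = 5.982″.

Δφ = 6.0″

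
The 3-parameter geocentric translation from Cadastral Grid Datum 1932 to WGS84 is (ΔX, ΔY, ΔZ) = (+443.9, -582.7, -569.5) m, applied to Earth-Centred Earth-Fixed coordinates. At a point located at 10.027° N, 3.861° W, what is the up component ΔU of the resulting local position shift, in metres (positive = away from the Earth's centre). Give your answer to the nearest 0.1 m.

ΔU = 375.6 m

At φ = 10.027°, λ = -3.861°: sin φ = 0.174112, cos φ = 0.984726, sin λ = -0.067336, cos λ = 0.997730.
ΔU = cos φ cos λ·ΔX + cos φ sin λ·ΔY + sin φ·ΔZ = (0.984726)(0.997730)(443.9) + (0.984726)(-0.067336)(-582.7) + (0.174112)(-569.5) = 375.61 m.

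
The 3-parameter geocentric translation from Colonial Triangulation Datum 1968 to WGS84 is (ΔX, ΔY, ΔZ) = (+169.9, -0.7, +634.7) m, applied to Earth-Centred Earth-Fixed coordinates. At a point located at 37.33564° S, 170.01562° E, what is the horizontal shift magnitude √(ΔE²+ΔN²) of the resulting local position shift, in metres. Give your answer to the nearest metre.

The local east axis at (φ, λ) is (−sin λ, cos λ, 0), so ΔE = −sin(170.01562°)·169.9 + cos(170.01562°)·(-0.7) = -28.77 m.
The local north axis is (−sin φ cos λ, −sin φ sin λ, cos φ), giving ΔN = -101.481 − 0.074 + 504.648 = 403.09 m.
Horizontal magnitude = √(ΔE² + ΔN²) = √((-28.77)² + 403.09²) = 404.12 m.

404 m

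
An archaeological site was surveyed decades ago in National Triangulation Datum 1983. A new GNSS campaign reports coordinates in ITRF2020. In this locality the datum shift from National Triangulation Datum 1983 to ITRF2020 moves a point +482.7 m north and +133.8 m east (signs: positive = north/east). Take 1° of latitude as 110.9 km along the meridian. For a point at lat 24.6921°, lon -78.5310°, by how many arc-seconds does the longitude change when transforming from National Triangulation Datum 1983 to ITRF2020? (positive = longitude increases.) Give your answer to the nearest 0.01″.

Δλ = 4.78″

At latitude 24.6921°, cos φ = 0.908566.
1° of longitude at this latitude = 110.9 × cos φ = 100.76 km, so Δλ = 133.8 / 100759.9 = 0.0013279° = 4.780″.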